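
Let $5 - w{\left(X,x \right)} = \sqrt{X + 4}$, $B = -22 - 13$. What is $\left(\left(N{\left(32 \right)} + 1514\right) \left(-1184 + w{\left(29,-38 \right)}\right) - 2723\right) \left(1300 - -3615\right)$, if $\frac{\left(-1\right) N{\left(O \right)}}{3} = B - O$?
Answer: $-9951439820 - 8429225 \sqrt{33} \approx -9.9999 \cdot 10^{9}$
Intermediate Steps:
$B = -35$
$w{\left(X,x \right)} = 5 - \sqrt{4 + X}$ ($w{\left(X,x \right)} = 5 - \sqrt{X + 4} = 5 - \sqrt{4 + X}$)
$N{\left(O \right)} = 105 + 3 O$ ($N{\left(O \right)} = - 3 \left(-35 - O\right) = 105 + 3 O$)
$\left(\left(N{\left(32 \right)} + 1514\right) \left(-1184 + w{\left(29,-38 \right)}\right) - 2723\right) \left(1300 - -3615\right) = \left(\left(\left(105 + 3 \cdot 32\right) + 1514\right) \left(-1184 + \left(5 - \sqrt{4 + 29}\right)\right) - 2723\right) \left(1300 - -3615\right) = \left(\left(\left(105 + 96\right) + 1514\right) \left(-1184 + \left(5 - \sqrt{33}\right)\right) - 2723\right) \left(1300 + 3615\right) = \left(\left(201 + 1514\right) \left(-1179 - \sqrt{33}\right) - 2723\right) 4915 = \left(1715 \left(-1179 - \sqrt{33}\right) - 2723\right) 4915 = \left(\left(-2021985 - 1715 \sqrt{33}\right) - 2723\right) 4915 = \left(-2024708 - 1715 \sqrt{33}\right) 4915 = -9951439820 - 8429225 \sqrt{33}$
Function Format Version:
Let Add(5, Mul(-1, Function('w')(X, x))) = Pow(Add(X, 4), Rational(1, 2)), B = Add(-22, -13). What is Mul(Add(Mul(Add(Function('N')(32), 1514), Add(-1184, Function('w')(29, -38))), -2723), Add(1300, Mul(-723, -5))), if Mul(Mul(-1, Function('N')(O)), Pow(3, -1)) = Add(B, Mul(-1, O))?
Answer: Add(-9951439820, Mul(-8429225, Pow(33, Rational(1, 2)))) ≈ -9.9999e+9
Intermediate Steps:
B = -35
Function('w')(X, x) = Add(5, Mul(-1, Pow(Add(4, X), Rational(1, 2)))) (Function('w')(X, x) = Add(5, Mul(-1, Pow(Add(X, 4), Rational(1, 2)))) = Add(5, Mul(-1, Pow(Add(4, X), Rational(1, 2)))))
Function('N')(O) = Add(105, Mul(3, O)) (Function('N')(O) = Mul(-3, Add(-35, Mul(-1, O))) = Add(105, Mul(3, O)))
Mul(Add(Mul(Add(Function('N')(32), 1514), Add(-1184, Function('w')(29, -38))), -2723), Add(1300, Mul(-723, -5))) = Mul(Add(Mul(Add(Add(105, Mul(3, 32)), 1514), Add(-1184, Add(5, Mul(-1, Pow(Add(4, 29), Rational(1, 2)))))), -2723), Add(1300, Mul(-723, -5))) = Mul(Add(Mul(Add(Add(105, 96), 1514), Add(-1184, Add(5, Mul(-1, Pow(33, Rational(1, 2)))))), -2723), Add(1300, 3615)) = Mul(Add(Mul(Add(201, 1514), Add(-1179, Mul(-1, Pow(33, Rational(1, 2))))), -2723), 4915) = Mul(Add(Mul(1715, Add(-1179, Mul(-1, Pow(33, Rational(1, 2))))), -2723), 4915) = Mul(Add(Add(-2021985, Mul(-1715, Pow(33, Rational(1, 2)))), -2723), 4915) = Mul(Add(-2024708, Mul(-1715, Pow(33, Rational(1, 2)))), 4915) = Add(-9951439820, Mul(-8429225, Pow(33, Rational(1, 2))))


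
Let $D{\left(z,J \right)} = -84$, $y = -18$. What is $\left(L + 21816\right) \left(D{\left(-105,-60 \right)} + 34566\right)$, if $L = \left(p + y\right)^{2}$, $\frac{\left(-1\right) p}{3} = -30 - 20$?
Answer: $1353073680$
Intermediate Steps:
$p = 150$ ($p = - 3 \left(-30 - 20\right) = \left(-3\right) \left(-50\right) = 150$)
$L = 17424$ ($L = \left(150 - 18\right)^{2} = 132^{2} = 17424$)
$\left(L + 21816\right) \left(D{\left(-105,-60 \right)} + 34566\right) = \left(17424 + 21816\right) \left(-84 + 34566\right) = 39240 \cdot 34482 = 1353073680$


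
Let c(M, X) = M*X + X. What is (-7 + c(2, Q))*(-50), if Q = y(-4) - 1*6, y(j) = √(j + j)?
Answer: 1250 - 300*I*√2 ≈ 1250.0 - 424.26*I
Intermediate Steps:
y(j) = √2*√j (y(j) = √(2*j) = √2*√j)
Q = -6 + 2*I*√2 (Q = √2*√(-4) - 1*6 = √2*(2*I) - 6 = 2*I*√2 - 6 = -6 + 2*I*√2 ≈ -6.0 + 2.8284*I)
c(M, X) = X + M*X
(-7 + c(2, Q))*(-50) = (-7 + (-6 + 2*I*√2)*(1 + 2))*(-50) = (-7 + (-6 + 2*I*√2)*3)*(-50) = (-7 + (-18 + 6*I*√2))*(-50) = (-25 + 6*I*√2)*(-50) = 1250 - 300*I*√2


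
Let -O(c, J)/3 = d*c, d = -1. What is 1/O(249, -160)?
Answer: 1/747 ≈ 0.0013387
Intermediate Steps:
O(c, J) = 3*c (O(c, J) = -(-3)*c = 3*c)
1/O(249, -160) = 1/(3*249) = 1/747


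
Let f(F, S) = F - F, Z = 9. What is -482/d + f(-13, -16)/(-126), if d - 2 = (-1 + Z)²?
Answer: -241/33 ≈ -7.3030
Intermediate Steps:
f(F, S) = 0
d = 66 (d = 2 + (-1 + 9)² = 2 + 8² = 2 + 64 = 66)
-482/d + f(-13, -16)/(-126) = -482/66 + 0/(-126) = -482*1/66 + 0*(-1/126) = -241/33 + 0 = -241/33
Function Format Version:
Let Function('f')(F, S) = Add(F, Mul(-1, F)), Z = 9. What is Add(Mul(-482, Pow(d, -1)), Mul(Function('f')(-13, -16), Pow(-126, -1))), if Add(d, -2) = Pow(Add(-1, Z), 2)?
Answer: Rational(-241, 33) ≈ -7.3030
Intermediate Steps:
Function('f')(F, S) = 0
d = 66 (d = Add(2, Pow(Add(-1, 9), 2)) = Add(2, Pow(8, 2)) = Add(2, 64) = 66)
Add(Mul(-482, Pow(d, -1)), Mul(Function('f')(-13, -16), Pow(-126, -1))) = Add(Mul(-482, Pow(66, -1)), Mul(0, Pow(-126, -1))) = Add(Mul(-482, Rational(1, 66)), Mul(0, Rational(-1, 126))) = Add(Rational(-241, 33), 0) = Rational(-241, 33)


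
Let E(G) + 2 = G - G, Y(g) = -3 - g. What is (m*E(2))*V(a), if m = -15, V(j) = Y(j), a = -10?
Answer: 210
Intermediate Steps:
V(j) = -3 - j
E(G) = -2 (E(G) = -2 + (G - G) = -2 + 0 = -2)
(m*E(2))*V(a) = (-15*(-2))*(-3 - 1*(-10)) = 30*(-3 + 10) = 30*7 = 210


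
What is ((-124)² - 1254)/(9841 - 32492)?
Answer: -14122/22651 ≈ -0.62346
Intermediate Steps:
((-124)² - 1254)/(9841 - 32492) = (15376 - 1254)/(-22651) = 14122*(-1/22651) = -14122/22651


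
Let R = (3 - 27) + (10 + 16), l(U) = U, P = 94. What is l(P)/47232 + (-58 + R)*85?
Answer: -112412113/23616 ≈ -4760.0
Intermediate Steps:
R = 2 (R = -24 + 26 = 2)
l(P)/47232 + (-58 + R)*85 = 94/47232 + (-58 + 2)*85 = 94*(1/47232) - 56*85 = 47/23616 - 4760 = -112412113/23616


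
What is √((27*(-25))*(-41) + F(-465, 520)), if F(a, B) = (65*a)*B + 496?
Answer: I*√15688829 ≈ 3960.9*I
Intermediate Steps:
F(a, B) = 496 + 65*B*a (F(a, B) = 65*B*a + 496 = 496 + 65*B*a)
√((27*(-25))*(-41) + F(-465, 520)) = √((27*(-25))*(-41) + (496 + 65*520*(-465))) = √(-675*(-41) + (496 - 15717000)) = √(27675 - 15716504) = √(-15688829) = I*√15688829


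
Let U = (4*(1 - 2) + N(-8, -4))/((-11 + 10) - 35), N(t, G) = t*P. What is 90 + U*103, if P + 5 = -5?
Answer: -1147/9 ≈ -127.44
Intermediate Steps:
P = -10 (P = -5 - 5 = -10)
N(t, G) = -10*t (N(t, G) = t*(-10) = -10*t)
U = -19/9 (U = (4*(1 - 2) - 10*(-8))/((-11 + 10) - 35) = (4*(-1) + 80)/(-1 - 35) = (-4 + 80)/(-36) = 76*(-1/36) = -19/9 ≈ -2.1111)
90 + U*103 = 90 - 19/9*103 = 90 - 1957/9 = -1147/9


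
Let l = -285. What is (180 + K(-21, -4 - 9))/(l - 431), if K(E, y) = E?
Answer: -159/716 ≈ -0.22207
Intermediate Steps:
(180 + K(-21, -4 - 9))/(l - 431) = (180 - 21)/(-285 - 431) = 159/(-716) = 159*(-1/716) = -159/716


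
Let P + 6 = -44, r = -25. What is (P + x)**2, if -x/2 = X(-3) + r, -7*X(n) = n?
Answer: 36/49 ≈ 0.73469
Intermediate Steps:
P = -50 (P = -6 - 44 = -50)
X(n) = -n/7
x = 344/7 (x = -2*(-1/7*(-3) - 25) = -2*(3/7 - 25) = -2*(-172/7) = 344/7 ≈ 49.143)
(P + x)**2 = (-50 + 344/7)**2 = (-6/7)**2 = 36/49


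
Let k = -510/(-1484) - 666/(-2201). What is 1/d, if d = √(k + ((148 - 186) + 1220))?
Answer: √3154298262499482/1931429271 ≈ 0.029079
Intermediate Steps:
k = 1055427/1633142 (k = -510*(-1/1484) - 666*(-1/2201) = 255/742 + 666/2201 = 1055427/1633142 ≈ 0.64626)
d = √3154298262499482/1633142 (d = √(1055427/1633142 + ((148 - 186) + 1220)) = √(1055427/1633142 + (-38 + 1220)) = √(1055427/1633142 + 1182) = √(1931429271/1633142) = √3154298262499482/1633142 ≈ 34.390)
1/d = 1/(√3154298262499482/1633142) = √3154298262499482/1931429271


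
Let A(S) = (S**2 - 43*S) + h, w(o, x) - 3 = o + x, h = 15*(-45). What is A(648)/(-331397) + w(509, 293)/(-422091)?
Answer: -165458418800/139879691127 ≈ -1.1829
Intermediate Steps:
h = -675
w(o, x) = 3 + o + x (w(o, x) = 3 + (o + x) = 3 + o + x)
A(S) = -675 + S**2 - 43*S (A(S) = (S**2 - 43*S) - 675 = -675 + S**2 - 43*S)
A(648)/(-331397) + w(509, 293)/(-422091) = (-675 + 648**2 - 43*648)/(-331397) + (3 + 509 + 293)/(-422091) = (-675 + 419904 - 27864)*(-1/331397) + 805*(-1/422091) = 391365*(-1/331397) - 805/422091 = -391365/331397 - 805/422091 = -165458418800/139879691127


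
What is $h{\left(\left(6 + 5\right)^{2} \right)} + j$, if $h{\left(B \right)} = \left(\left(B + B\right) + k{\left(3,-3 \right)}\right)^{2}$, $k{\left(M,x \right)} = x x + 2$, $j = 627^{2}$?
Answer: $457138$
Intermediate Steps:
$j = 393129$
$k{\left(M,x \right)} = 2 + x^{2}$ ($k{\left(M,x \right)} = x^{2} + 2 = 2 + x^{2}$)
$h{\left(B \right)} = \left(11 + 2 B\right)^{2}$ ($h{\left(B \right)} = \left(\left(B + B\right) + \left(2 + \left(-3\right)^{2}\right)\right)^{2} = \left(2 B + \left(2 + 9\right)\right)^{2} = \left(2 B + 11\right)^{2} = \left(11 + 2 B\right)^{2}$)
$h{\left(\left(6 + 5\right)^{2} \right)} + j = \left(11 + 2 \left(6 + 5\right)^{2}\right)^{2} + 393129 = \left(11 + 2 \cdot 11^{2}\right)^{2} + 393129 = \left(11 + 2 \cdot 121\right)^{2} + 393129 = \left(11 + 242\right)^{2} + 393129 = 253^{2} + 393129 = 64009 + 393129 = 457138$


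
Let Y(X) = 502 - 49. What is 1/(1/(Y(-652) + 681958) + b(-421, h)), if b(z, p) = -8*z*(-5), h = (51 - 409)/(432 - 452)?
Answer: -682411/11491801239 ≈ -5.9382e-5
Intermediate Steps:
h = 179/10 (h = -358/(-20) = -358*(-1/20) = 179/10 ≈ 17.900)
Y(X) = 453
b(z, p) = 40*z
1/(1/(Y(-652) + 681958) + b(-421, h)) = 1/(1/(453 + 681958) + 40*(-421)) = 1/(1/682411 - 16840) = 1/(-11491801239/682411) = -682411/11491801239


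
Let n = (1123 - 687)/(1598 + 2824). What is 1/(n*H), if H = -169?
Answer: -2211/36842 ≈ -0.060013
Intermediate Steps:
n = 218/2211 (n = 436/4422 = 436*(1/4422) = 218/2211 ≈ 0.098598)
1/(n*H) = 1/((218/2211)*(-169)) = 1/(-36842/2211) = -2211/36842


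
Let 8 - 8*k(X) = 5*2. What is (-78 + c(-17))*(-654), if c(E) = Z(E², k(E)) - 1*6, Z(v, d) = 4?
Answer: 52320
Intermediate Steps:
k(X) = -¼ (k(X) = 1 - 5*2/8 = 1 - ⅛*10 = 1 - 5/4 = -¼)
c(E) = -2 (c(E) = 4 - 1*6 = 4 - 6 = -2)
(-78 + c(-17))*(-654) = (-78 - 2)*(-654) = -80*(-654) = 52320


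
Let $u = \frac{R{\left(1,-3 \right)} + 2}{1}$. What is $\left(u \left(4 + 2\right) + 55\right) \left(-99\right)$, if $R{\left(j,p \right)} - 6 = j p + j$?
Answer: $-9009$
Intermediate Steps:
$R{\left(j,p \right)} = 6 + j + j p$ ($R{\left(j,p \right)} = 6 + \left(j p + j\right) = 6 + \left(j + j p\right) = 6 + j + j p$)
$u = 6$ ($u = \frac{\left(6 + 1 + 1 \left(-3\right)\right) + 2}{1} = \left(\left(6 + 1 - 3\right) + 2\right) 1 = \left(4 + 2\right) 1 = 6 \cdot 1 = 6$)
$\left(u \left(4 + 2\right) + 55\right) \left(-99\right) = \left(6 \left(4 + 2\right) + 55\right) \left(-99\right) = \left(6 \cdot 6 + 55\right) \left(-99\right) = \left(36 + 55\right) \left(-99\right) = 91 \left(-99\right) = -9009$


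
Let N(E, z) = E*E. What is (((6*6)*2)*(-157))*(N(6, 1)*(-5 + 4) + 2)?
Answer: 384336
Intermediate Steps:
N(E, z) = E²
(((6*6)*2)*(-157))*(N(6, 1)*(-5 + 4) + 2) = (((6*6)*2)*(-157))*(6²*(-5 + 4) + 2) = ((36*2)*(-157))*(36*(-1) + 2) = (72*(-157))*(-36 + 2) = -11304*(-34) = 384336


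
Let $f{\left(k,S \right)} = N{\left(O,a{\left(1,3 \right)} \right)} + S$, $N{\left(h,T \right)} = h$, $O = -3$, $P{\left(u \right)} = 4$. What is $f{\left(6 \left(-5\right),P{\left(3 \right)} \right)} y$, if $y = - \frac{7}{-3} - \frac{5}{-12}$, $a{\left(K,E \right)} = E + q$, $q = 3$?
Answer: $\frac{11}{4} \approx 2.75$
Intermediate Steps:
$a{\left(K,E \right)} = 3 + E$ ($a{\left(K,E \right)} = E + 3 = 3 + E$)
$f{\left(k,S \right)} = -3 + S$
$y = \frac{11}{4}$ ($y = \left(-7\right) \left(- \frac{1}{3}\right) - - \frac{5}{12} = \frac{7}{3} + \frac{5}{12} = \frac{11}{4} \approx 2.75$)
$f{\left(6 \left(-5\right),P{\left(3 \right)} \right)} y = \left(-3 + 4\right) \frac{11}{4} = 1 \cdot \frac{11}{4} = \frac{11}{4}$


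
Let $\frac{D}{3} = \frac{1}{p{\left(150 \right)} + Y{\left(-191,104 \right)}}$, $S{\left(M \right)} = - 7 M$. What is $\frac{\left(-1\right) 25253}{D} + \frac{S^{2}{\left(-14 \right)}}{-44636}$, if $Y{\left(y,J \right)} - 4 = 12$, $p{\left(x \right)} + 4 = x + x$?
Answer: $- \frac{29307018009}{11159} \approx -2.6263 \cdot 10^{6}$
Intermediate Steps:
$p{\left(x \right)} = -4 + 2 x$ ($p{\left(x \right)} = -4 + \left(x + x\right) = -4 + 2 x$)
$Y{\left(y,J \right)} = 16$ ($Y{\left(y,J \right)} = 4 + 12 = 16$)
$D = \frac{1}{104}$ ($D = \frac{3}{\left(-4 + 2 \cdot 150\right) + 16} = \frac{3}{\left(-4 + 300\right) + 16} = \frac{3}{296 + 16} = \frac{3}{312} = 3 \cdot \frac{1}{312} = \frac{1}{104} \approx 0.0096154$)
$\frac{\left(-1\right) 25253}{D} + \frac{S^{2}{\left(-14 \right)}}{-44636} = \left(-1\right) 25253 \frac{1}{\frac{1}{104}} + \frac{\left(\left(-7\right) \left(-14\right)\right)^{2}}{-44636} = \left(-25253\right) 104 + 98^{2} \left(- \frac{1}{44636}\right) = -2626312 + 9604 \left(- \frac{1}{44636}\right) = -2626312 - \frac{2401}{11159} = - \frac{29307018009}{11159}$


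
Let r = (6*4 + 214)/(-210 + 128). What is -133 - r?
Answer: -5334/41 ≈ -130.10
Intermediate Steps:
r = -119/41 (r = (24 + 214)/(-82) = 238*(-1/82) = -119/41 ≈ -2.9024)
-133 - r = -133 - 1*(-119/41) = -133 + 119/41 = -5334/41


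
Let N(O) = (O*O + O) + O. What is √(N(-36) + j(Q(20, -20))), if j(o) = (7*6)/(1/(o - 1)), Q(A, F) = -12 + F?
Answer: 9*I*√2 ≈ 12.728*I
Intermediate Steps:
N(O) = O² + 2*O (N(O) = (O² + O) + O = (O + O²) + O = O² + 2*O)
j(o) = -42 + 42*o (j(o) = 42/(1/(-1 + o)) = 42*(-1 + o) = -42 + 42*o)
√(N(-36) + j(Q(20, -20))) = √(-36*(2 - 36) + (-42 + 42*(-12 - 20))) = √(-36*(-34) + (-42 + 42*(-32))) = √(1224 + (-42 - 1344)) = √(1224 - 1386) = √(-162) = 9*I*√2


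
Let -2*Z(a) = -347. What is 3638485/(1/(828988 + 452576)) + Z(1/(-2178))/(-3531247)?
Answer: 32932066217980406413/7062494 ≈ 4.6630e+12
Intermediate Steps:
Z(a) = 347/2 (Z(a) = -1/2*(-347) = 347/2)
3638485/(1/(828988 + 452576)) + Z(1/(-2178))/(-3531247) = 3638485/(1/(828988 + 452576)) + (347/2)/(-3531247) = 3638485/(1/1281564) + (347/2)*(-1/3531247) = 3638485/(1/1281564) - 347/7062494 = 3638485*1281564 - 347/7062494 = 4662951390540 - 347/7062494 = 32932066217980406413/7062494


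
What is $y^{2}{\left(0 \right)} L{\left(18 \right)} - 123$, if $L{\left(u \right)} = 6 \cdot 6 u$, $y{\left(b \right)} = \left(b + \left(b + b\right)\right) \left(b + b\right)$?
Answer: $-123$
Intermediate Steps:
$y{\left(b \right)} = 6 b^{2}$ ($y{\left(b \right)} = \left(b + 2 b\right) 2 b = 3 b 2 b = 6 b^{2}$)
$L{\left(u \right)} = 36 u$
$y^{2}{\left(0 \right)} L{\left(18 \right)} - 123 = \left(6 \cdot 0^{2}\right)^{2} \cdot 36 \cdot 18 - 123 = \left(6 \cdot 0\right)^{2} \cdot 648 - 123 = 0^{2} \cdot 648 - 123 = 0 \cdot 648 - 123 = 0 - 123 = -123$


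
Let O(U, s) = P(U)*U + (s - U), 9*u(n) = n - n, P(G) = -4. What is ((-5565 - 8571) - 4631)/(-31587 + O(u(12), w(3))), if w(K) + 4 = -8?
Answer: 18767/31599 ≈ 0.59391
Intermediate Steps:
w(K) = -12 (w(K) = -4 - 8 = -12)
u(n) = 0 (u(n) = (n - n)/9 = (⅑)*0 = 0)
O(U, s) = s - 5*U (O(U, s) = -4*U + (s - U) = s - 5*U)
((-5565 - 8571) - 4631)/(-31587 + O(u(12), w(3))) = ((-5565 - 8571) - 4631)/(-31587 + (-12 - 5*0)) = (-14136 - 4631)/(-31587 + (-12 + 0)) = -18767/(-31587 - 12) = -18767/(-31599) = -18767*(-1/31599) = 18767/31599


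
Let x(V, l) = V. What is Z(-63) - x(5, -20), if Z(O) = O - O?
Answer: -5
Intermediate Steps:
Z(O) = 0
Z(-63) - x(5, -20) = 0 - 1*5 = 0 - 5 = -5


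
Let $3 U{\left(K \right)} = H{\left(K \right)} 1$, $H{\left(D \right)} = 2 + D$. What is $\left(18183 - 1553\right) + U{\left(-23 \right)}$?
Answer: $16623$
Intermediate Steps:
$U{\left(K \right)} = \frac{2}{3} + \frac{K}{3}$ ($U{\left(K \right)} = \frac{\left(2 + K\right) 1}{3} = \frac{2 + K}{3} = \frac{2}{3} + \frac{K}{3}$)
$\left(18183 - 1553\right) + U{\left(-23 \right)} = \left(18183 - 1553\right) + \left(\frac{2}{3} + \frac{1}{3} \left(-23\right)\right) = 16630 + \left(\frac{2}{3} - \frac{23}{3}\right) = 16630 - 7 = 16623$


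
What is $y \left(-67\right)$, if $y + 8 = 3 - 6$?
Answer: $737$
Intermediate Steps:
$y = -11$ ($y = -8 + \left(3 - 6\right) = -8 - 3 = -11$)
$y \left(-67\right) = \left(-11\right) \left(-67\right) = 737$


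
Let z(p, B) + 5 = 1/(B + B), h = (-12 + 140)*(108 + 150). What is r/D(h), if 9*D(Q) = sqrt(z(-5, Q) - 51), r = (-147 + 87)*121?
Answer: 1045440*I*sqrt(954261246)/3698687 ≈ 8731.4*I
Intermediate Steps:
h = 33024 (h = 128*258 = 33024)
z(p, B) = -5 + 1/(2*B) (z(p, B) = -5 + 1/(B + B) = -5 + 1/(2*B))
r = -7260 (r = -60*121 = -7260)
D(Q) = sqrt(-56 + 1/(2*Q))/9 (D(Q) = sqrt((-5 + 1/(2*Q)) - 51)/9 = sqrt(-56 + 1/(2*Q))/9)
r/D(h) = -7260*18/sqrt(-224 + 2/33024) = -7260*18/sqrt(-224 + 2*(1/33024)) = -7260*18/sqrt(-224 + 1/16512) = -7260*(-144*I*sqrt(954261246)/3698687) = -(-1045440)*I*sqrt(954261246)/3698687 = 1045440*I*sqrt(954261246)/3698687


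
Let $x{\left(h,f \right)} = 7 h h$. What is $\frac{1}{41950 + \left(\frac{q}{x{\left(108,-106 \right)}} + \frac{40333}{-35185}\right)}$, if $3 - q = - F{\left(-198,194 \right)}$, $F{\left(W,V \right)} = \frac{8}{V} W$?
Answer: $\frac{92886711120}{3896491048424089} \approx 2.3839 \cdot 10^{-5}$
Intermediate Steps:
$x{\left(h,f \right)} = 7 h^{2}$
$F{\left(W,V \right)} = \frac{8 W}{V}$
$q = - \frac{501}{97}$ ($q = 3 - - \frac{8 \left(-198\right)}{194} = 3 - \left(-1\right) \left(- \frac{792}{97}\right) = 3 - \frac{792}{97} = - \frac{501}{97} \approx -5.1649$)
$\frac{1}{41950 + \left(\frac{q}{x{\left(108,-106 \right)}} + \frac{40333}{-35185}\right)} = \frac{1}{41950 + \left(- \frac{501}{97 \cdot 7 \cdot 108^{2}} + \frac{40333}{-35185}\right)} = \frac{1}{41950 - \left(\frac{40333}{35185} + \frac{501}{97 \cdot 7 \cdot 11664}\right)} = \frac{1}{41950 - \left(\frac{40333}{35185} + \frac{501}{97 \cdot 81648}\right)} = \frac{1}{41950 - \frac{106483059911}{92886711120}} = \frac{1}{\frac{3896491048424089}{92886711120}} = \frac{92886711120}{3896491048424089}$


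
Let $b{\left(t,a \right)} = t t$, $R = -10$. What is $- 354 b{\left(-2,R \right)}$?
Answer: $-1416$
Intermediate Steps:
$b{\left(t,a \right)} = t^{2}$
$- 354 b{\left(-2,R \right)} = - 354 \left(-2\right)^{2} = \left(-354\right) 4 = -1416$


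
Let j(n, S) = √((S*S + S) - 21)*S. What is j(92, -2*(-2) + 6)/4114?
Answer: 5*√89/2057 ≈ 0.022931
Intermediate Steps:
j(n, S) = S*√(-21 + S + S²) (j(n, S) = √((S² + S) - 21)*S = √((S + S²) - 21)*S = √(-21 + S + S²)*S = S*√(-21 + S + S²))
j(92, -2*(-2) + 6)/4114 = ((-2*(-2) + 6)*√(-21 + (-2*(-2) + 6) + (-2*(-2) + 6)²))/4114 = ((4 + 6)*√(-21 + (4 + 6) + (4 + 6)²))*(1/4114) = (10*√(-21 + 10 + 10²))*(1/4114) = (10*√(-21 + 10 + 100))*(1/4114) = (10*√89)*(1/4114) = 5*√89/2057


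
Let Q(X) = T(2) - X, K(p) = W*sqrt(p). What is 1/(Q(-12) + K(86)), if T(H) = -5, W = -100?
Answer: -7/859951 - 100*sqrt(86)/859951 ≈ -0.0010865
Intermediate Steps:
K(p) = -100*sqrt(p)
Q(X) = -5 - X
1/(Q(-12) + K(86)) = 1/((-5 - 1*(-12)) - 100*sqrt(86)) = 1/((-5 + 12) - 100*sqrt(86)) = 1/(7 - 100*sqrt(86))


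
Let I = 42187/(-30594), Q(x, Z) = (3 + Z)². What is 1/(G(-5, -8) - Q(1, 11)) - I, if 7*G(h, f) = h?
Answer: 19292447/14042646 ≈ 1.3738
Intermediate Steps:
G(h, f) = h/7
I = -42187/30594 (I = 42187*(-1/30594) = -42187/30594 ≈ -1.3789)
1/(G(-5, -8) - Q(1, 11)) - I = 1/((⅐)*(-5) - (3 + 11)²) - 1*(-42187/30594) = 1/(-5/7 - 1*14²) + 42187/30594 = 1/(-5/7 - 1*196) + 42187/30594 = 1/(-5/7 - 196) + 42187/30594 = 1/(-1377/7) + 42187/30594 = -7/1377 + 42187/30594 = 19292447/14042646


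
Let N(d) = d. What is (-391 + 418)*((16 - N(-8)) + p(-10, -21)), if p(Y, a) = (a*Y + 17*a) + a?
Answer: -3888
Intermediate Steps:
p(Y, a) = 18*a + Y*a (p(Y, a) = (Y*a + 17*a) + a = (17*a + Y*a) + a = 18*a + Y*a)
(-391 + 418)*((16 - N(-8)) + p(-10, -21)) = (-391 + 418)*((16 - 1*(-8)) - 21*(18 - 10)) = 27*((16 + 8) - 21*8) = 27*(24 - 168) = 27*(-144) = -3888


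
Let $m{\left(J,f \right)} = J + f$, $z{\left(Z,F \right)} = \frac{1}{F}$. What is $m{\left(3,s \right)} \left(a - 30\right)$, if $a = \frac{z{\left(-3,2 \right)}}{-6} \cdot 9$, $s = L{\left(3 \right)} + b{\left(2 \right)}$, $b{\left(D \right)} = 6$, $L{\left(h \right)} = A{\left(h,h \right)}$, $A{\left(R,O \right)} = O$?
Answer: $-369$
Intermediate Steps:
$L{\left(h \right)} = h$
$s = 9$ ($s = 3 + 6 = 9$)
$a = - \frac{3}{4}$ ($a = \frac{1}{2 \left(-6\right)} 9 = \frac{1}{2} \left(- \frac{1}{6}\right) 9 = \left(- \frac{1}{12}\right) 9 = - \frac{3}{4} \approx -0.75$)
$m{\left(3,s \right)} \left(a - 30\right) = \left(3 + 9\right) \left(- \frac{3}{4} - 30\right) = 12 \left(- \frac{123}{4}\right) = -369$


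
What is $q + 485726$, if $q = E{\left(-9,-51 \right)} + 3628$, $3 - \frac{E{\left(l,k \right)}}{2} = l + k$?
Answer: $489480$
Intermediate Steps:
$E{\left(l,k \right)} = 6 - 2 k - 2 l$ ($E{\left(l,k \right)} = 6 - 2 \left(l + k\right) = 6 - 2 \left(k + l\right) = 6 - \left(2 k + 2 l\right) = 6 - 2 k - 2 l$)
$q = 3754$ ($q = \left(6 - -102 - -18\right) + 3628 = \left(6 + 102 + 18\right) + 3628 = 126 + 3628 = 3754$)
$q + 485726 = 3754 + 485726 = 489480$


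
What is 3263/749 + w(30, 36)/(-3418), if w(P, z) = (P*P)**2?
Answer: -297768533/1280041 ≈ -232.62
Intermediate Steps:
w(P, z) = P**4 (w(P, z) = (P**2)**2 = P**4)
3263/749 + w(30, 36)/(-3418) = 3263/749 + 30**4/(-3418) = 3263*(1/749) + 810000*(-1/3418) = 3263/749 - 405000/1709 = -297768533/1280041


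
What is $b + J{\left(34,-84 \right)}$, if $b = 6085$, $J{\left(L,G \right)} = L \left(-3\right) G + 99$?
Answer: $14752$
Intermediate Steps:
$J{\left(L,G \right)} = 99 - 3 G L$ ($J{\left(L,G \right)} = - 3 L G + 99 = - 3 G L + 99 = 99 - 3 G L$)
$b + J{\left(34,-84 \right)} = 6085 - \left(-99 - 8568\right) = 6085 + \left(99 + 8568\right) = 6085 + 8667 = 14752$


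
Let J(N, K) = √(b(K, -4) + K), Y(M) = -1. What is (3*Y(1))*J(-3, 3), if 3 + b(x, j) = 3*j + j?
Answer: -12*I ≈ -12.0*I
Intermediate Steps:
b(x, j) = -3 + 4*j (b(x, j) = -3 + (3*j + j) = -3 + 4*j)
J(N, K) = √(-19 + K) (J(N, K) = √((-3 + 4*(-4)) + K) = √((-3 - 16) + K) = √(-19 + K))
(3*Y(1))*J(-3, 3) = (3*(-1))*√(-19 + 3) = -12*I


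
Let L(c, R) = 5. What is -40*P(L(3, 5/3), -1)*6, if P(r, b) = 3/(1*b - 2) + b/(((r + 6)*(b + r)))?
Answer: 2700/11 ≈ 245.45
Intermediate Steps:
P(r, b) = 3/(-2 + b) + b/((6 + r)*(b + r)) (P(r, b) = 3/(b - 2) + b/(((6 + r)*(b + r))) = 3/(-2 + b) + b*(1/((6 + r)*(b + r))) = 3/(-2 + b) + b/((6 + r)*(b + r)))
-40*P(L(3, 5/3), -1)*6 = -40*((-1)**2 + 3*5**2 + 16*(-1) + 18*5 + 3*(-1)*5)/(-12*(-1) - 12*5 - 2*5**2 + 6*(-1)**2 - 1*5**2 + 5*(-1)**2 + 4*(-1)*5)*6 = -40*(1 + 3*25 - 16 + 90 - 15)/(12 - 60 - 2*25 + 6*1 - 1*25 + 5*1 - 20)*6 = -40*(1 + 75 - 16 + 90 - 15)/(12 - 60 - 50 + 6 - 25 + 5 - 20)*6 = -40*135/(-132)*6 = -(-10)*135/33*6 = -40*(-45/44)*6 = (450/11)*6 = 2700/11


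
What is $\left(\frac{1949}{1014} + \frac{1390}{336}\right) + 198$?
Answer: $\frac{5793643}{28392} \approx 204.06$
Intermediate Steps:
$\left(\frac{1949}{1014} + \frac{1390}{336}\right) + 198 = \left(1949 \cdot \frac{1}{1014} + 1390 \cdot \frac{1}{336}\right) + 198 = \left(\frac{1949}{1014} + \frac{695}{168}\right) + 198 = \frac{172027}{28392} + 198 = \frac{5793643}{28392}$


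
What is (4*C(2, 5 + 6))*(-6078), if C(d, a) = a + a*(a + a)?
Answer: -6150936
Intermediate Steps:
C(d, a) = a + 2*a² (C(d, a) = a + a*(2*a) = a + 2*a²)
(4*C(2, 5 + 6))*(-6078) = (4*((5 + 6)*(1 + 2*(5 + 6))))*(-6078) = (4*(11*(1 + 2*11)))*(-6078) = (4*(11*(1 + 22)))*(-6078) = (4*(11*23))*(-6078) = (4*253)*(-6078) = 1012*(-6078) = -6150936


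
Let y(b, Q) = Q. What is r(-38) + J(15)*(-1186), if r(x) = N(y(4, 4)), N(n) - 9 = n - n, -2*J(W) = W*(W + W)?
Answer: 266859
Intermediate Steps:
J(W) = -W² (J(W) = -W*(W + W)/2 = -W*2*W/2 = -W²)
N(n) = 9 (N(n) = 9 + (n - n) = 9 + 0 = 9)
r(x) = 9
r(-38) + J(15)*(-1186) = 9 - 1*15²*(-1186) = 9 - 1*225*(-1186) = 9 - 225*(-1186) = 9 + 266850 = 266859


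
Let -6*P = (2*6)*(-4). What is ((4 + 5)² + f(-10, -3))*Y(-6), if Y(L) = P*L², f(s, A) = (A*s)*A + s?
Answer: -5472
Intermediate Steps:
P = 8 (P = -2*6*(-4)/6 = -2*(-4) = -⅙*(-48) = 8)
f(s, A) = s + s*A² (f(s, A) = s*A² + s = s + s*A²)
Y(L) = 8*L²
((4 + 5)² + f(-10, -3))*Y(-6) = ((4 + 5)² - 10*(1 + (-3)²))*(8*(-6)²) = (9² - 10*(1 + 9))*(8*36) = (81 - 10*10)*288 = (81 - 100)*288 = -19*288 = -5472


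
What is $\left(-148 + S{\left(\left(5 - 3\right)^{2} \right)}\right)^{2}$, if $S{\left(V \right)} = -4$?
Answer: $23104$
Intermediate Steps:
$\left(-148 + S{\left(\left(5 - 3\right)^{2} \right)}\right)^{2} = \left(-148 - 4\right)^{2} = \left(-152\right)^{2} = 23104$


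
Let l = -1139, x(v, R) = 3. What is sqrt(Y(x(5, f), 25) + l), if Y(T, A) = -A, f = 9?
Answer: 2*I*sqrt(291) ≈ 34.117*I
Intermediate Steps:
sqrt(Y(x(5, f), 25) + l) = sqrt(-1*25 - 1139) = sqrt(-25 - 1139) = sqrt(-1164) = 2*I*sqrt(291)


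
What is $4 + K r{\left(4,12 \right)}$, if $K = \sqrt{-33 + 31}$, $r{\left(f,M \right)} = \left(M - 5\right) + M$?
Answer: $4 + 19 i \sqrt{2} \approx 4.0 + 26.87 i$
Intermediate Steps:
$r{\left(f,M \right)} = -5 + 2 M$ ($r{\left(f,M \right)} = \left(-5 + M\right) + M = -5 + 2 M$)
$K = i \sqrt{2}$ ($K = \sqrt{-2} = i \sqrt{2} \approx 1.4142 i$)
$4 + K r{\left(4,12 \right)} = 4 + i \sqrt{2} \left(-5 + 2 \cdot 12\right) = 4 + i \sqrt{2} \left(-5 + 24\right) = 4 + i \sqrt{2} \cdot 19 = 4 + 19 i \sqrt{2}$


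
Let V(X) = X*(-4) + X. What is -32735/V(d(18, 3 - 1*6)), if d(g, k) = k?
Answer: -32735/9 ≈ -3637.2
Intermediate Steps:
V(X) = -3*X (V(X) = -4*X + X = -3*X)
-32735/V(d(18, 3 - 1*6)) = -32735*(-1/(3*(3 - 1*6))) = -32735*(-1/(3*(3 - 6))) = -32735/((-3*(-3))) = -32735/9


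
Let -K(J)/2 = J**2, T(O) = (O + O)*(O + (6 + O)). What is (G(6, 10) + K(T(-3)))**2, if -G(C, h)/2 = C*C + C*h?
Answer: 36864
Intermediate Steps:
T(O) = 2*O*(6 + 2*O) (T(O) = (2*O)*(6 + 2*O) = 2*O*(6 + 2*O))
G(C, h) = -2*C**2 - 2*C*h (G(C, h) = -2*(C*C + C*h) = -2*(C**2 + C*h) = -2*C**2 - 2*C*h)
K(J) = -2*J**2
(G(6, 10) + K(T(-3)))**2 = (-2*6*(6 + 10) - 2*144*(3 - 3)**2)**2 = (-2*6*16 - 2*(4*(-3)*0)**2)**2 = (-192 - 2*0**2)**2 = (-192 - 2*0)**2 = (-192 + 0)**2 = (-192)**2 = 36864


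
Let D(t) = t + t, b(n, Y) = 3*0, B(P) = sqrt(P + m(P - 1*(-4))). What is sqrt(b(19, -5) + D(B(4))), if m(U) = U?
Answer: 2*3**(1/4) ≈ 2.6321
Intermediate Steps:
B(P) = sqrt(4 + 2*P) (B(P) = sqrt(P + (P - 1*(-4))) = sqrt(P + (P + 4)) = sqrt(P + (4 + P)) = sqrt(4 + 2*P))
b(n, Y) = 0
D(t) = 2*t
sqrt(b(19, -5) + D(B(4))) = sqrt(0 + 2*sqrt(4 + 2*4)) = sqrt(0 + 2*sqrt(4 + 8)) = sqrt(0 + 2*sqrt(12)) = sqrt(0 + 2*(2*sqrt(3))) = sqrt(0 + 4*sqrt(3)) = sqrt(4*sqrt(3)) = 2*3**(1/4)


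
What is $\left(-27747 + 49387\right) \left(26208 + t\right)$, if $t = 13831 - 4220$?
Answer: $775123160$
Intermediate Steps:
$t = 9611$
$\left(-27747 + 49387\right) \left(26208 + t\right) = \left(-27747 + 49387\right) \left(26208 + 9611\right) = 21640 \cdot 35819 = 775123160$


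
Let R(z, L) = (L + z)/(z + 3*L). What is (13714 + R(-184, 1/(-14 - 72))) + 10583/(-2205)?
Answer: 9764610326/712215 ≈ 13710.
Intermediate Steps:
R(z, L) = (L + z)/(z + 3*L)
(13714 + R(-184, 1/(-14 - 72))) + 10583/(-2205) = (13714 + (1/(-14 - 72) - 184)/(-184 + 3/(-14 - 72))) + 10583/(-2205) = (13714 + (1/(-86) - 184)/(-184 + 3/(-86))) + 10583*(-1/2205) = (13714 + (-1/86 - 184)/(-184 + 3*(-1/86))) - 10583/2205 = (13714 - 15825/86/(-184 - 3/86)) - 10583/2205 = (13714 - 15825/86/(-15827/86)) - 10583/2205 = (13714 - 86/15827*(-15825/86)) - 10583/2205 = (13714 + 15825/15827) - 10583/2205 = 217067303/15827 - 10583/2205 = 9764610326/712215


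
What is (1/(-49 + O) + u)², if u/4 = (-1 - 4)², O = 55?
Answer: 361201/36 ≈ 10033.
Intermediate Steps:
u = 100 (u = 4*(-1 - 4)² = 4*(-5)² = 4*25 = 100)
(1/(-49 + O) + u)² = (1/(-49 + 55) + 100)² = (1/6 + 100)² = (⅙ + 100)² = (601/6)² = 361201/36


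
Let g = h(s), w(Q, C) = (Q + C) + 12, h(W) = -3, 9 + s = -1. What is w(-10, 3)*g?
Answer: -15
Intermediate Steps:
s = -10 (s = -9 - 1 = -10)
w(Q, C) = 12 + C + Q (w(Q, C) = (C + Q) + 12 = 12 + C + Q)
g = -3
w(-10, 3)*g = (12 + 3 - 10)*(-3) = 5*(-3) = -15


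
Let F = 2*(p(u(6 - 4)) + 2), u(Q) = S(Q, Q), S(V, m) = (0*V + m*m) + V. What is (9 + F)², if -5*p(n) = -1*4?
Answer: 5329/25 ≈ 213.16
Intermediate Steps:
S(V, m) = V + m² (S(V, m) = (0 + m²) + V = m² + V = V + m²)
u(Q) = Q + Q²
p(n) = ⅘ (p(n) = -(-1)*4/5 = -⅕*(-4) = ⅘)
F = 28/5 (F = 2*(⅘ + 2) = 2*(14/5) = 28/5 ≈ 5.6000)
(9 + F)² = (9 + 28/5)² = (73/5)² = 5329/25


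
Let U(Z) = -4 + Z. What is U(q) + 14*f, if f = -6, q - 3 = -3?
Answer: -88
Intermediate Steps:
q = 0 (q = 3 - 3 = 0)
U(q) + 14*f = (-4 + 0) + 14*(-6) = -4 - 84 = -88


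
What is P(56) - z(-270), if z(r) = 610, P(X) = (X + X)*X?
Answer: 5662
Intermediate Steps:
P(X) = 2*X² (P(X) = (2*X)*X = 2*X²)
P(56) - z(-270) = 2*56² - 1*610 = 2*3136 - 610 = 6272 - 610 = 5662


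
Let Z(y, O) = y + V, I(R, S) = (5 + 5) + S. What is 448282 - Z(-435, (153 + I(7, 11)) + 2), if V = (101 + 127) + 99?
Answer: 448390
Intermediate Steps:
I(R, S) = 10 + S
V = 327 (V = 228 + 99 = 327)
Z(y, O) = 327 + y (Z(y, O) = y + 327 = 327 + y)
448282 - Z(-435, (153 + I(7, 11)) + 2) = 448282 - (327 - 435) = 448282 - 1*(-108) = 448282 + 108 = 448390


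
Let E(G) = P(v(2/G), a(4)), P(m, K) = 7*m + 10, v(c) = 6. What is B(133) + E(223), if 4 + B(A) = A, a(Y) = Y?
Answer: 181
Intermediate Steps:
B(A) = -4 + A
P(m, K) = 10 + 7*m
E(G) = 52 (E(G) = 10 + 7*6 = 10 + 42 = 52)
B(133) + E(223) = (-4 + 133) + 52 = 129 + 52 = 181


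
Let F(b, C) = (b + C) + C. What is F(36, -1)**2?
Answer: 1156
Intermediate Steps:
F(b, C) = b + 2*C (F(b, C) = (C + b) + C = b + 2*C)
F(36, -1)**2 = (36 + 2*(-1))**2 = (36 - 2)**2 = 34**2 = 1156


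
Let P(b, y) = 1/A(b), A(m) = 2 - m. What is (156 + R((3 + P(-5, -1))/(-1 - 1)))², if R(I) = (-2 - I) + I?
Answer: 23716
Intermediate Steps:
P(b, y) = 1/(2 - b)
R(I) = -2
(156 + R((3 + P(-5, -1))/(-1 - 1)))² = (156 - 2)² = 154² = 23716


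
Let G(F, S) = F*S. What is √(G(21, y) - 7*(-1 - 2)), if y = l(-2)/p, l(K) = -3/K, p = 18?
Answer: √91/2 ≈ 4.7697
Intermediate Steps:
y = 1/12 (y = -3/(-2)/18 = -3*(-½)*(1/18) = (3/2)*(1/18) = 1/12 ≈ 0.083333)
√(G(21, y) - 7*(-1 - 2)) = √(21*(1/12) - 7*(-1 - 2)) = √(7/4 - 7*(-3)) = √(7/4 + 21) = √(91/4) = √91/2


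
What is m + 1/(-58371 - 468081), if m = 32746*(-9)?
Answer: -155152774729/526452 ≈ -2.9471e+5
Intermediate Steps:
m = -294714
m + 1/(-58371 - 468081) = -294714 + 1/(-58371 - 468081) = -294714 + 1/(-526452) = -294714 - 1/526452 = -155152774729/526452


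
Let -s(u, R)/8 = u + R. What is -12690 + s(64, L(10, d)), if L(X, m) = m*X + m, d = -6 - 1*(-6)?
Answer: -13202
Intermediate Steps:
d = 0 (d = -6 + 6 = 0)
L(X, m) = m + X*m (L(X, m) = X*m + m = m + X*m)
s(u, R) = -8*R - 8*u (s(u, R) = -8*(u + R) = -8*(R + u) = -8*R - 8*u)
-12690 + s(64, L(10, d)) = -12690 + (-0*(1 + 10) - 8*64) = -12690 + (-0*11 - 512) = -12690 + (-8*0 - 512) = -12690 + (0 - 512) = -12690 - 512 = -13202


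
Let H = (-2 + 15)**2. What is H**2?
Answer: 28561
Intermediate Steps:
H = 169 (H = 13**2 = 169)
H**2 = 169**2 = 28561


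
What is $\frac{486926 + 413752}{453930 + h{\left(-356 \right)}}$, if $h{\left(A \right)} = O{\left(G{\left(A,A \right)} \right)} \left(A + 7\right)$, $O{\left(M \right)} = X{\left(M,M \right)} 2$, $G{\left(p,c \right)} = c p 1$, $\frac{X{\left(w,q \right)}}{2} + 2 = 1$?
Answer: $\frac{450339}{227663} \approx 1.9781$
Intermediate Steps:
$X{\left(w,q \right)} = -2$ ($X{\left(w,q \right)} = -4 + 2 \cdot 1 = -4 + 2 = -2$)
$G{\left(p,c \right)} = c p$
$O{\left(M \right)} = -4$ ($O{\left(M \right)} = \left(-2\right) 2 = -4$)
$h{\left(A \right)} = -28 - 4 A$ ($h{\left(A \right)} = - 4 \left(A + 7\right) = - 4 \left(7 + A\right) = -28 - 4 A$)
$\frac{486926 + 413752}{453930 + h{\left(-356 \right)}} = \frac{486926 + 413752}{453930 - -1396} = \frac{900678}{453930 + \left(-28 + 1424\right)} = \frac{900678}{453930 + 1396} = \frac{900678}{455326} = 900678 \cdot \frac{1}{455326} = \frac{450339}{227663}$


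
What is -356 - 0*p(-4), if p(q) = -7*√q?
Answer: -356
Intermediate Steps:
-356 - 0*p(-4) = -356 - 0*(-14*I) = -356 - 1*0 = -356 + 0 = -356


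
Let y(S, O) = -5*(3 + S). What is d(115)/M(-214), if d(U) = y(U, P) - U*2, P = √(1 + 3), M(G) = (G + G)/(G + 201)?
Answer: -2665/107 ≈ -24.907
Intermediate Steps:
M(G) = 2*G/(201 + G) (M(G) = (2*G)/(201 + G) = 2*G/(201 + G))
P = 2 (P = √4 = 2)
y(S, O) = -15 - 5*S
d(U) = -15 - 7*U (d(U) = (-15 - 5*U) - U*2 = (-15 - 5*U) - 2*U = -15 - 7*U)
d(115)/M(-214) = (-15 - 7*115)/((2*(-214)/(201 - 214))) = (-15 - 805)/((2*(-214)/(-13))) = -820/(2*(-214)*(-1/13)) = -820/428/13 = -820*13/428 = -2665/107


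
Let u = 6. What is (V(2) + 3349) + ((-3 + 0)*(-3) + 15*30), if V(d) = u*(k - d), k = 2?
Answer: 3808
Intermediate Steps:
V(d) = 12 - 6*d (V(d) = 6*(2 - d) = 12 - 6*d)
(V(2) + 3349) + ((-3 + 0)*(-3) + 15*30) = ((12 - 6*2) + 3349) + ((-3 + 0)*(-3) + 15*30) = ((12 - 12) + 3349) + (-3*(-3) + 450) = (0 + 3349) + (9 + 450) = 3349 + 459 = 3808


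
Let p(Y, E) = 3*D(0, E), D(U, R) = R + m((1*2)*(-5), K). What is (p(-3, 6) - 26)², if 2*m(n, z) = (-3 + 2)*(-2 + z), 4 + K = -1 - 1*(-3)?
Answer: 4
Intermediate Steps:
K = -2 (K = -4 + (-1 - 1*(-3)) = -4 + (-1 + 3) = -4 + 2 = -2)
m(n, z) = 1 - z/2 (m(n, z) = ((-3 + 2)*(-2 + z))/2 = (-(-2 + z))/2 = (2 - z)/2 = 1 - z/2)
D(U, R) = 2 + R (D(U, R) = R + (1 - ½*(-2)) = R + (1 + 1) = R + 2 = 2 + R)
p(Y, E) = 6 + 3*E (p(Y, E) = 3*(2 + E) = 6 + 3*E)
(p(-3, 6) - 26)² = ((6 + 3*6) - 26)² = ((6 + 18) - 26)² = (24 - 26)² = (-2)² = 4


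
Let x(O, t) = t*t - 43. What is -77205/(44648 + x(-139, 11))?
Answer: -77205/44726 ≈ -1.7262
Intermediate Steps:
x(O, t) = -43 + t**2 (x(O, t) = t**2 - 43 = -43 + t**2)
-77205/(44648 + x(-139, 11)) = -77205/(44648 + (-43 + 11**2)) = -77205/(44648 + (-43 + 121)) = -77205/(44648 + 78) = -77205/44726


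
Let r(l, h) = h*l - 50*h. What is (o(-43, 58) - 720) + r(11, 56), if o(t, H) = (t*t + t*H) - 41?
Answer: -3590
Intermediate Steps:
r(l, h) = -50*h + h*l
o(t, H) = -41 + t² + H*t (o(t, H) = (t² + H*t) - 41 = -41 + t² + H*t)
(o(-43, 58) - 720) + r(11, 56) = ((-41 + (-43)² + 58*(-43)) - 720) + 56*(-50 + 11) = ((-41 + 1849 - 2494) - 720) + 56*(-39) = (-686 - 720) - 2184 = -1406 - 2184 = -3590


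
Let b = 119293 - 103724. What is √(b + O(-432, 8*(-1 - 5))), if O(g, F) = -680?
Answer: √14889 ≈ 122.02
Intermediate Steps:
b = 15569
√(b + O(-432, 8*(-1 - 5))) = √(15569 - 680) = √14889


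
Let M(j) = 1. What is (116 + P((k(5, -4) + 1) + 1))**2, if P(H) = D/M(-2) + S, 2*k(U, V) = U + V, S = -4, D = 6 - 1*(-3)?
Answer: 14641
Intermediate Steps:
D = 9 (D = 6 + 3 = 9)
k(U, V) = U/2 + V/2 (k(U, V) = (U + V)/2 = U/2 + V/2)
P(H) = 5 (P(H) = 9/1 - 4 = 9*1 - 4 = 9 - 4 = 5)
(116 + P((k(5, -4) + 1) + 1))**2 = (116 + 5)**2 = 121**2 = 14641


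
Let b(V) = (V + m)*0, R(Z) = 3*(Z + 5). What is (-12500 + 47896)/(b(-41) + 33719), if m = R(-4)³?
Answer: 35396/33719 ≈ 1.0497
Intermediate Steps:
R(Z) = 15 + 3*Z (R(Z) = 3*(5 + Z) = 15 + 3*Z)
m = 27 (m = (15 + 3*(-4))³ = (15 - 12)³ = 3³ = 27)
b(V) = 0 (b(V) = (V + 27)*0 = (27 + V)*0 = 0)
(-12500 + 47896)/(b(-41) + 33719) = (-12500 + 47896)/(0 + 33719) = 35396/33719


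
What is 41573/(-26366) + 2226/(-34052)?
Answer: -184291814/112226879 ≈ -1.6421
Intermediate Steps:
41573/(-26366) + 2226/(-34052) = 41573*(-1/26366) + 2226*(-1/34052) = -41573/26366 - 1113/17026 = -184291814/112226879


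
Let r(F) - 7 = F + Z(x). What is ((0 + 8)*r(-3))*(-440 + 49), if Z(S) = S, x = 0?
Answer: -12512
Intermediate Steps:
r(F) = 7 + F (r(F) = 7 + (F + 0) = 7 + F)
((0 + 8)*r(-3))*(-440 + 49) = ((0 + 8)*(7 - 3))*(-440 + 49) = (8*4)*(-391) = 32*(-391) = -12512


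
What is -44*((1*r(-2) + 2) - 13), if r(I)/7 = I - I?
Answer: 484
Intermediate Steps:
r(I) = 0 (r(I) = 7*(I - I) = 7*0 = 0)
-44*((1*r(-2) + 2) - 13) = -44*((1*0 + 2) - 13) = -44*((0 + 2) - 13) = -44*(2 - 13) = -44*(-11) = 484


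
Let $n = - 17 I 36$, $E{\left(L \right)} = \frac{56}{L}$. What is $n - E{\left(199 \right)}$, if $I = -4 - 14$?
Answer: $\frac{2192128}{199} \approx 11016.0$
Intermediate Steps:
$I = -18$
$n = 11016$ ($n = \left(-17\right) \left(-18\right) 36 = 306 \cdot 36 = 11016$)
$n - E{\left(199 \right)} = 11016 - \frac{56}{199} = \frac{2192128}{199}$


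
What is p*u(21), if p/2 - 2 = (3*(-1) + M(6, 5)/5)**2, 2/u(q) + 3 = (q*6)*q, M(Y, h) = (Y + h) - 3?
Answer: 132/22025 ≈ 0.0059932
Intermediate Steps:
M(Y, h) = -3 + Y + h
u(q) = 2/(-3 + 6*q**2) (u(q) = 2/(-3 + (q*6)*q) = 2/(-3 + (6*q)*q) = 2/(-3 + 6*q**2))
p = 198/25 (p = 4 + 2*(3*(-1) + (-3 + 6 + 5)/5)**2 = 4 + 2*(-3 + 8*(1/5))**2 = 4 + 2*(-3 + 8/5)**2 = 4 + 2*(-7/5)**2 = 4 + 2*(49/25) = 4 + 98/25 = 198/25 ≈ 7.9200)
p*u(21) = 198*(2/(3*(-1 + 2*21**2)))/25 = 198*(2/(3*(-1 + 2*441)))/25 = 198*(2/(3*(-1 + 882)))/25 = 198*((2/3)/881)/25 = 198*((2/3)*(1/881))/25 = (198/25)*(2/2643) = 132/22025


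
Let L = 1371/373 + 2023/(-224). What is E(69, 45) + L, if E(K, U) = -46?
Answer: -612981/11936 ≈ -51.356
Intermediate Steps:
L = -63925/11936 (L = 1371*(1/373) + 2023*(-1/224) = 1371/373 - 289/32 = -63925/11936 ≈ -5.3556)
E(69, 45) + L = -46 - 63925/11936 = -612981/11936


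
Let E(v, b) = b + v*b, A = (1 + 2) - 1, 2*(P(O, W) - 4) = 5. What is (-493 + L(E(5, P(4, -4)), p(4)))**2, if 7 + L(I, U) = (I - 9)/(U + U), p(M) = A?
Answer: 970225/4 ≈ 2.4256e+5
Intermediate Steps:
P(O, W) = 13/2 (P(O, W) = 4 + (1/2)*5 = 4 + 5/2 = 13/2)
A = 2 (A = 3 - 1 = 2)
p(M) = 2
E(v, b) = b + b*v
L(I, U) = -7 + (-9 + I)/(2*U) (L(I, U) = -7 + (I - 9)/(U + U) = -7 + (-9 + I)/((2*U)) = -7 + (-9 + I)*(1/(2*U)) = -7 + (-9 + I)/(2*U))
(-493 + L(E(5, P(4, -4)), p(4)))**2 = (-493 + (1/2)*(-9 + 13*(1 + 5)/2 - 14*2)/2)**2 = (-493 + (1/2)*(1/2)*(-9 + (13/2)*6 - 28))**2 = (-493 + (1/2)*(1/2)*(-9 + 39 - 28))**2 = (-493 + (1/2)*(1/2)*2)**2 = (-493 + 1/2)**2 = (-985/2)**2 = 970225/4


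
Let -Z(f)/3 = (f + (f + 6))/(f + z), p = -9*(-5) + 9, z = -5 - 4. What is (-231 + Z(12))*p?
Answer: -14094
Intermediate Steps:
z = -9
p = 54 (p = 45 + 9 = 54)
Z(f) = -3*(6 + 2*f)/(-9 + f) (Z(f) = -3*(f + (f + 6))/(f - 9) = -3*(f + (6 + f))/(-9 + f) = -3*(6 + 2*f)/(-9 + f))
(-231 + Z(12))*p = (-231 + 6*(-3 - 1*12)/(-9 + 12))*54 = (-231 + 6*(-3 - 12)/3)*54 = (-231 + 6*(⅓)*(-15))*54 = (-231 - 30)*54 = -261*54 = -14094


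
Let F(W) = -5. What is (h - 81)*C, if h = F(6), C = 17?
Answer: -1462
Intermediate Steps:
h = -5
(h - 81)*C = (-5 - 81)*17 = -86*17 = -1462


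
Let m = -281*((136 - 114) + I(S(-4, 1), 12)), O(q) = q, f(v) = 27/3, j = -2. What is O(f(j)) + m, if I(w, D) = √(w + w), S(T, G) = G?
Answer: -6173 - 281*√2 ≈ -6570.4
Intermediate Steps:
f(v) = 9 (f(v) = 27*(⅓) = 9)
I(w, D) = √2*√w (I(w, D) = √(2*w) = √2*√w)
m = -6182 - 281*√2 (m = -281*((136 - 114) + √2*√1) = -281*(22 + √2*1) = -281*(22 + √2) = -6182 - 281*√2 ≈ -6579.4)
O(f(j)) + m = 9 + (-6182 - 281*√2) = -6173 - 281*√2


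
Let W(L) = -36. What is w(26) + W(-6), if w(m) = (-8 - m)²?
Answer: 1120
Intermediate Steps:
w(26) + W(-6) = (8 + 26)² - 36 = 34² - 36 = 1156 - 36 = 1120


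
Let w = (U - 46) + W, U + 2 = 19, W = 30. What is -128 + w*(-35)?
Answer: -163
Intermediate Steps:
U = 17 (U = -2 + 19 = 17)
w = 1 (w = (17 - 46) + 30 = -29 + 30 = 1)
-128 + w*(-35) = -128 + 1*(-35) = -128 - 35 = -163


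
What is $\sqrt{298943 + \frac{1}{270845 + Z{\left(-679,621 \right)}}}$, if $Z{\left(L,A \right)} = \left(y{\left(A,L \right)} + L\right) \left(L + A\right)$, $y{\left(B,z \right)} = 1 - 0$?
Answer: $\frac{2 \sqrt{7189938521490298}}{310169} \approx 546.76$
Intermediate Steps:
$y{\left(B,z \right)} = 1$ ($y{\left(B,z \right)} = 1 + 0 = 1$)
$Z{\left(L,A \right)} = \left(1 + L\right) \left(A + L\right)$ ($Z{\left(L,A \right)} = \left(1 + L\right) \left(L + A\right) = \left(1 + L\right) \left(A + L\right)$)
$\sqrt{298943 + \frac{1}{270845 + Z{\left(-679,621 \right)}}} = \sqrt{298943 + \frac{1}{270845 + \left(621 - 679 + \left(-679\right)^{2} + 621 \left(-679\right)\right)}} = \sqrt{298943 + \frac{1}{270845 + \left(621 - 679 + 461041 - 421659\right)}} = \sqrt{298943 + \frac{1}{270845 + 39324}} = \sqrt{298943 + \frac{1}{310169}} = \sqrt{\frac{92722851368}{310169}} = \frac{2 \sqrt{7189938521490298}}{310169}$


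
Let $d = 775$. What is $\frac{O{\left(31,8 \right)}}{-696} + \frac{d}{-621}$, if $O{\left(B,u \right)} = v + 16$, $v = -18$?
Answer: $- \frac{89693}{72036} \approx -1.2451$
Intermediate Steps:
$O{\left(B,u \right)} = -2$ ($O{\left(B,u \right)} = -18 + 16 = -2$)
$\frac{O{\left(31,8 \right)}}{-696} + \frac{d}{-621} = - \frac{2}{-696} + \frac{775}{-621} = \left(-2\right) \left(- \frac{1}{696}\right) + 775 \left(- \frac{1}{621}\right) = \frac{1}{348} - \frac{775}{621} = - \frac{89693}{72036}$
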